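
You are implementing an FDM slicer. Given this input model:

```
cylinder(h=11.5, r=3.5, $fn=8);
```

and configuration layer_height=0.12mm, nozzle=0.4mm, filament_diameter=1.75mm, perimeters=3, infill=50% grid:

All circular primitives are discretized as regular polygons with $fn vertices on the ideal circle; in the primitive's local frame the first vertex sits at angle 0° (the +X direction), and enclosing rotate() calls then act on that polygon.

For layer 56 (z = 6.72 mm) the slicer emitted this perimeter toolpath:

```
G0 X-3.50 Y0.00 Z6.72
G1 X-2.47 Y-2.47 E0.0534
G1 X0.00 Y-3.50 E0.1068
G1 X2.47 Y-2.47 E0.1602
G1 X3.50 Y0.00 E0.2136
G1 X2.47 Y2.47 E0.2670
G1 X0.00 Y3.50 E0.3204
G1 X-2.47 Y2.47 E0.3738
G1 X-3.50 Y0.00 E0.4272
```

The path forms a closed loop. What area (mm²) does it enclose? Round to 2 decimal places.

34.58 mm²

Apply the shoelace formula to the sequence of (X, Y) vertices; enclosed area = 34.58 mm².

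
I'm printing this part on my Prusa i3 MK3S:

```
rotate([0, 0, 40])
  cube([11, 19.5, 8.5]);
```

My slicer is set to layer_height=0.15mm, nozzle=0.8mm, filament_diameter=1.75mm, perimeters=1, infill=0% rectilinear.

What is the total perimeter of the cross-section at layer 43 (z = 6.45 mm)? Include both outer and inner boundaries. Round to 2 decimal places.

At z = 6.45 mm: the cube is present — its section is the full 11×19.5 rectangle (perimeter 61.00 mm); (rotated 40° about Z; rotation is an isometry so areas/perimeters/island counts are preserved). Overall, the cross-section is a single solid region. Total boundary length (outer) = 61.00 mm.

61.00 mm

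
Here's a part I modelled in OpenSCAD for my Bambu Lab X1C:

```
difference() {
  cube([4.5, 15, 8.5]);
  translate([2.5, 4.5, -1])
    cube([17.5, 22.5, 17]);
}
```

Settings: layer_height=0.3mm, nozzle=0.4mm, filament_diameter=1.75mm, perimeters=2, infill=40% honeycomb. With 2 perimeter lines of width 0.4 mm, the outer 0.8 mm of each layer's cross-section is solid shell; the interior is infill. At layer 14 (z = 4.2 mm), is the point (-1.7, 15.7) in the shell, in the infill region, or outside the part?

outside

At z = 4.2 mm: the cube (footprint 4.5×15) is included at this height; the 17.5×22.5 cube at (2.5, 4.5) contributes its full rectangle; Subtracting the remaining from the first: starting from the 4.5×15 cube, the 17.5×22.5 cube at (2.5, 4.5) partially overlaps it — only the 21.00 mm² overlap (of its 393.75 mm²) is removed, clipping the outline — 1 connected region. Overall, the cross-section is a single solid region. The nearest boundary edge runs (0.00, 0.00)→(0.00, 15.00); distance from the point to it = 1.84 mm. The point is not inside any of the regions above, so it lies outside the cross-section (1.84 mm from the nearest boundary).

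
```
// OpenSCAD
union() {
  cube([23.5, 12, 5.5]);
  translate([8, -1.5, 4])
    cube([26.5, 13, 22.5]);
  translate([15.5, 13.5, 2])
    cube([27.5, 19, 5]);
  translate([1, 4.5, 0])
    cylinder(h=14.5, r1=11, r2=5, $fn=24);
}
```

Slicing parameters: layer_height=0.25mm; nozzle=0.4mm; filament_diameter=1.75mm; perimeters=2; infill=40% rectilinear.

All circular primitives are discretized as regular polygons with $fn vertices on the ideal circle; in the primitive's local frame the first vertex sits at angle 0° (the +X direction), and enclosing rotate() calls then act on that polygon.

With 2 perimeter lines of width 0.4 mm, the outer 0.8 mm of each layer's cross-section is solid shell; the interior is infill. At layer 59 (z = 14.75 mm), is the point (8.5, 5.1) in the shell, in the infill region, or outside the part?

At z = 14.75 mm: the cube is not intersected at this z (z outside [0, 5.5]); the cube at (8, -1.5) (footprint 26.5×13) is included at this height; the cube at (15.5, 13.5) is absent (z outside [2, 7]); the cone at (1, 4.5) is not intersected at this z (z outside [0, 14.5]); Merging all regions: only the 26.5×13 cube at (8, -1.5) is present, so the union is just that shape — 1 connected region. Overall, the cross-section is a single solid region. The nearest boundary edge runs (8.00, 11.50)→(8.00, -1.50); distance from the point to it = 0.50 mm. The point is inside the cross-section, 0.50 mm from the nearest boundary — within the 0.8 mm shell band (2 × 0.4).

shell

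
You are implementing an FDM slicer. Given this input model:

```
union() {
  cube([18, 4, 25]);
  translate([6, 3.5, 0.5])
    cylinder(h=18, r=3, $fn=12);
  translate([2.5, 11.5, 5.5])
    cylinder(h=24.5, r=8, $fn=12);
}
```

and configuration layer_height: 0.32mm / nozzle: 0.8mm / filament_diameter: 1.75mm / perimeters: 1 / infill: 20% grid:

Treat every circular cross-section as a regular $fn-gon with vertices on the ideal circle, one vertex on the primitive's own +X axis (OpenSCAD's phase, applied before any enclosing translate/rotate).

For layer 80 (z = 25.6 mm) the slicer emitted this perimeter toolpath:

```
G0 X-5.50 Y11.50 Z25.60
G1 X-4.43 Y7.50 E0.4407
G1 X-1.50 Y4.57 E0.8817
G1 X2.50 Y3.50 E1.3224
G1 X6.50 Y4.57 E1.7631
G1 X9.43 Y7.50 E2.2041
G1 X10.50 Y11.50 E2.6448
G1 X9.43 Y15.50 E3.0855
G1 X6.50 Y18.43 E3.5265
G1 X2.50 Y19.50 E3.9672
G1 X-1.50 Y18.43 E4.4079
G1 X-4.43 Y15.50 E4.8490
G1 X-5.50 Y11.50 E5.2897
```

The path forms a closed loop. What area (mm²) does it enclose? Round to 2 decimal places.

192.05 mm²

Apply the shoelace formula to the sequence of (X, Y) vertices; enclosed area = 192.05 mm².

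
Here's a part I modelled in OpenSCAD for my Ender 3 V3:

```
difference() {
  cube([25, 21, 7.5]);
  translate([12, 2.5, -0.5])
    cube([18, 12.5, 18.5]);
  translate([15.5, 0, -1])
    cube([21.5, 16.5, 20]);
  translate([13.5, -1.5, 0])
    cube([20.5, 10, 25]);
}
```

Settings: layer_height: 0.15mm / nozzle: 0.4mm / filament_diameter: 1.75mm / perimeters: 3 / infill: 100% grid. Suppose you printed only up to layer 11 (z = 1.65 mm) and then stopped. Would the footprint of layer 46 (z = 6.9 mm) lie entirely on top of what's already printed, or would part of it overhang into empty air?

entirely on top

Compare the two slices. At z = 1.65: the cube (footprint 25×21) is included at this height (area 525.00 mm²); the cube at (12, 2.5) is present — its section is the full 18×12.5 rectangle (area 225.00 mm²); the cube at (15.5, 0) is present — its section is the full 21.5×16.5 rectangle (area 354.75 mm²); the cube at (13.5, -1.5) is present — its section is the full 20.5×10 rectangle (area 205.00 mm²); Subtracting the remaining from the first: starting from the 25×21 cube (525.00 mm²), the 18×12.5 cube at (12, 2.5) partially overlaps it — only the 162.50 mm² overlap (of its 225.00 mm²) is removed, clipping the outline; the 21.5×16.5 cube at (15.5, 0) partially overlaps it — only the 38.00 mm² overlap (of its 354.75 mm²) is removed, clipping the outline; the 20.5×10 cube at (13.5, -1.5) partially overlaps it — only the 5.00 mm² overlap (of its 205.00 mm²) is removed, clipping the outline — area = 319.50 mm². At z = 6.9: the cube is present — its section is the full 25×21 rectangle (area 525.00 mm²); the cube at (12, 2.5) (footprint 18×12.5) is included at this height (area 225.00 mm²); the cube at (15.5, 0) (footprint 21.5×16.5) is included at this height (area 354.75 mm²); the 20.5×10 cube at (13.5, -1.5) contributes its full rectangle (area 205.00 mm²); After the difference (first − rest): starting from the 25×21 cube (525.00 mm²), the 18×12.5 cube at (12, 2.5) partially overlaps it — only the 162.50 mm² overlap (of its 225.00 mm²) is removed, clipping the outline; the 21.5×16.5 cube at (15.5, 0) partially overlaps it — only the 38.00 mm² overlap (of its 354.75 mm²) is removed, clipping the outline; the 20.5×10 cube at (13.5, -1.5) partially overlaps it — only the 5.00 mm² overlap (of its 205.00 mm²) is removed, clipping the outline — area = 319.50 mm². Checking containment: the cross-section at z = 6.9 is a subset of the cross-section at z = 1.65.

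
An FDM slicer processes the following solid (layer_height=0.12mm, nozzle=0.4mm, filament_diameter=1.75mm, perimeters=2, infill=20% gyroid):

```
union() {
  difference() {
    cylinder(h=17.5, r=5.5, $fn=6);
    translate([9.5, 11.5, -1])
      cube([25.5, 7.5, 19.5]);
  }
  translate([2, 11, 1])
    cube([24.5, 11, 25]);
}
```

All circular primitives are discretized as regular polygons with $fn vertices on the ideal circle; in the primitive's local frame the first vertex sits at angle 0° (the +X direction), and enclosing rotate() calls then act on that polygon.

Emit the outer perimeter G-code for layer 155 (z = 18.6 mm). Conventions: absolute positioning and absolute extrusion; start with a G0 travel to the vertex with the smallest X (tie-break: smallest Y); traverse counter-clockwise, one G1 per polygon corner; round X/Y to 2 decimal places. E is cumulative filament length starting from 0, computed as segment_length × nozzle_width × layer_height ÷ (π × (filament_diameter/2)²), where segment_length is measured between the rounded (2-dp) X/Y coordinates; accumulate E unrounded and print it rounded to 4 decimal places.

G0 X2.00 Y11.00 Z18.60
G1 X26.50 Y11.00 E0.4889
G1 X26.50 Y22.00 E0.7084
G1 X2.00 Y22.00 E1.1974
G1 X2.00 Y11.00 E1.4169

At z = 18.6 mm: the cylinder is absent (z outside [0, 17.5]); the cube at (9.5, 11.5) is not intersected at this z (z outside [-1, 18.5]); After the difference (first − rest): the first operand is absent here, so nothing remains; the 24.5×11 cube at (2, 11) contributes its full rectangle; Combining (union): only the 24.5×11 cube at (2, 11) is present, so the union is just that shape — 1 connected region. The outline is a single polygon with 4 vertices. Extrusion per mm of travel: 0.4 × 0.12 / (π × 0.875²) = 0.019956. Accumulating E over each segment gives final E = 1.4169.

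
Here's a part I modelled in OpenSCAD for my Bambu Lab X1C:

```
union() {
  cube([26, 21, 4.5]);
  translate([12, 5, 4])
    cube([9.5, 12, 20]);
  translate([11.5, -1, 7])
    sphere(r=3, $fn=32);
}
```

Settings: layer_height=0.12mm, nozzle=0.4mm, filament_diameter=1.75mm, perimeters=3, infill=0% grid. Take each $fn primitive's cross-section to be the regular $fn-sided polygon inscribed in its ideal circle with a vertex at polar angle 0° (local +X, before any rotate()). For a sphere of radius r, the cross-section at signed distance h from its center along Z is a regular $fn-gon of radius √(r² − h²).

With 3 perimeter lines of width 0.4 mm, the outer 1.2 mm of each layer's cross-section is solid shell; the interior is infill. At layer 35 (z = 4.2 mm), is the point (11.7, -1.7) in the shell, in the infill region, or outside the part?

At z = 4.2 mm: the 26×21 cube contributes its full rectangle; the cube at (12, 5) (footprint 9.5×12) is included at this height; the r=3 sphere at (11.5, -1) slices to a regular 32-gon of circumradius 1.077 (√(r²−h²) with h=2.8 from center); Taking the union: the regions partially overlap (shared area 114.04 mm²), so overlapping operands fuse into one piece — 1 connected region. Overall, the cross-section is a single solid region. The nearest boundary edge runs (11.91, -2.00)→(11.71, -2.06); distance from the point to it = 0.34 mm. The point is inside the cross-section, 0.34 mm from the nearest boundary — within the 1.2 mm shell band (3 × 0.4).

shell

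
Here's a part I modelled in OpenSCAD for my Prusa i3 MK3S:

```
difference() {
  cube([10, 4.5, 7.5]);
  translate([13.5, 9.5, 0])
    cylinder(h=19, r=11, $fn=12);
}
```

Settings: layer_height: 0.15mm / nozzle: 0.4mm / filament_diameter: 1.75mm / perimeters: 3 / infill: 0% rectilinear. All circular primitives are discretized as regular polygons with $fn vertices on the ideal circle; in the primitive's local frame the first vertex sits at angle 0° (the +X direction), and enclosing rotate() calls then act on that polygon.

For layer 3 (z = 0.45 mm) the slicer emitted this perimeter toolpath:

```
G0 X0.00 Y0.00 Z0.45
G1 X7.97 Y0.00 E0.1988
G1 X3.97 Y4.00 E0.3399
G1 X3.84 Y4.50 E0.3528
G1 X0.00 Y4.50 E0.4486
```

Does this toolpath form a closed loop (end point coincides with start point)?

Start point (G0): (0.00, 0.00). End point (last G1): the path does not return to the start — open.

no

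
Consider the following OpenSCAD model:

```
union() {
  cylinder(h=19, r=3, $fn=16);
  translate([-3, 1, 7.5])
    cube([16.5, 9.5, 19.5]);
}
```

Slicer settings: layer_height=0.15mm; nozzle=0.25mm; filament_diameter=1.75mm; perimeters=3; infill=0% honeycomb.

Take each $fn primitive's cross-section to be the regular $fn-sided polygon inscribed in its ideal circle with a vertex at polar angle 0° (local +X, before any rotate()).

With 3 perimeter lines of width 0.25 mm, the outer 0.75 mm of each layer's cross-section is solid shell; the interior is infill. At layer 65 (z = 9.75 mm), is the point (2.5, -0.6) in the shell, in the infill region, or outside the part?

shell

At z = 9.75 mm: the cylinder: section is a regular 16-gon, circumradius r=3; the cube at (-3, 1) (footprint 16.5×9.5) is included at this height; Taking the union: the regions partially overlap (shared area 7.98 mm²), so overlapping operands fuse into one piece — 1 connected region. Overall, the cross-section is a single solid region. The nearest boundary edge runs (3.00, 0.00)→(2.77, -1.15); distance from the point to it = 0.37 mm. The point is inside the cross-section, 0.37 mm from the nearest boundary — within the 0.75 mm shell band (3 × 0.25).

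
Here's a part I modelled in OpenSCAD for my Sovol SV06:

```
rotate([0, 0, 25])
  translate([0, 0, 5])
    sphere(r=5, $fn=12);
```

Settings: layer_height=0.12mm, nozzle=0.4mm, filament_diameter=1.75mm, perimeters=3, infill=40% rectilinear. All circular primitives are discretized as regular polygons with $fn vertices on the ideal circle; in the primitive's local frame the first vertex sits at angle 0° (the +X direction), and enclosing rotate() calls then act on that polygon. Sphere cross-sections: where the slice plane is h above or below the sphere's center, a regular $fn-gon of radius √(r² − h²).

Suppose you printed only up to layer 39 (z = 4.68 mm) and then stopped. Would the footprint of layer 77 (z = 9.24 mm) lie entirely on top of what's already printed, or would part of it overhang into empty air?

entirely on top

Compare the two slices. At z = 4.68: the sphere: section is a regular 12-gon, circumradius = √(r²−h²) = √(5²−0.32²) = 4.990 (area = (12/2)·4.990²·sin(360°/12) = 74.69 mm²); (whole slice rotated 25° about Z — lengths, areas and connectivity unchanged). At z = 9.24: the sphere: section is a regular 12-gon, circumradius = √(r²−h²) = √(5²−4.24²) = 2.650 (area = (12/2)·2.650²·sin(360°/12) = 21.07 mm²); (whole slice rotated 25° about Z — lengths, areas and connectivity unchanged). Checking containment: the cross-section at z = 9.24 is a subset of the cross-section at z = 4.68.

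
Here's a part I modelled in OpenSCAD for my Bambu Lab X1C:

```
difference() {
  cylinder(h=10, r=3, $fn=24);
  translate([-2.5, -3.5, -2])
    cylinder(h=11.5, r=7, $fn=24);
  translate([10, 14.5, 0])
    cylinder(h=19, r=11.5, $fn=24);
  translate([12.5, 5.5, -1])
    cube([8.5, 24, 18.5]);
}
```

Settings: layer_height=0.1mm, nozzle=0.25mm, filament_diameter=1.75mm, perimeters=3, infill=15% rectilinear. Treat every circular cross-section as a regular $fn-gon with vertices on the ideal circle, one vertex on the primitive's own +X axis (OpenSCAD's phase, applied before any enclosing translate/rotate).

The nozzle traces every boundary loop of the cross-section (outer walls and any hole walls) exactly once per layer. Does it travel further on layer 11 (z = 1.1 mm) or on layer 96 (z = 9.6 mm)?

layer 96 (z = 9.6 mm)

Layer 11 (z = 1.1): the r=3 cylinder contributes a regular 24-gon of circumradius 3 (perimeter = 2·24·3.000·sin(180°/24) = 18.80 mm); the cylinder at (-2.5, -3.5): section is a regular 24-gon, circumradius r=7 (perimeter = 2·24·7.000·sin(180°/24) = 43.86 mm); the cylinder at (10, 14.5): section is a regular 24-gon, circumradius r=11.5 (perimeter = 2·24·11.500·sin(180°/24) = 72.05 mm); the cube at (12.5, 5.5) is present — its section is the full 8.5×24 rectangle (perimeter 65.00 mm); After the difference (first − rest): starting from the r=3 cylinder, the r=7 cylinder at (-2.5, -3.5) partially overlaps it — only the 27.20 mm² overlap (of its 152.19 mm²) is removed, clipping the outline; the r=11.5 cylinder at (10, 14.5) misses the remaining region (no effect); the 8.5×24 cube at (12.5, 5.5) misses the remaining region (no effect) — boundary = 7.31 mm. So its perimeter = 7.31 mm. Layer 96 (z = 9.6): the r=3 cylinder contributes a regular 24-gon of circumradius 3 (perimeter = 2·24·3.000·sin(180°/24) = 18.80 mm); the cylinder at (-2.5, -3.5) is not intersected at this z (z outside [-2, 9.5]); the cylinder at (10, 14.5): section is a regular 24-gon, circumradius r=11.5 (perimeter = 2·24·11.500·sin(180°/24) = 72.05 mm); the 8.5×24 cube at (12.5, 5.5) contributes its full rectangle (perimeter 65.00 mm); Subtracting the remaining from the first: starting from the r=3 cylinder, the r=11.5 cylinder at (10, 14.5) misses the remaining region (no effect); the 8.5×24 cube at (12.5, 5.5) misses the remaining region (no effect) — boundary = 18.80 mm. So its perimeter = 18.80 mm. Layer 96 is larger (18.80 vs 7.31 mm).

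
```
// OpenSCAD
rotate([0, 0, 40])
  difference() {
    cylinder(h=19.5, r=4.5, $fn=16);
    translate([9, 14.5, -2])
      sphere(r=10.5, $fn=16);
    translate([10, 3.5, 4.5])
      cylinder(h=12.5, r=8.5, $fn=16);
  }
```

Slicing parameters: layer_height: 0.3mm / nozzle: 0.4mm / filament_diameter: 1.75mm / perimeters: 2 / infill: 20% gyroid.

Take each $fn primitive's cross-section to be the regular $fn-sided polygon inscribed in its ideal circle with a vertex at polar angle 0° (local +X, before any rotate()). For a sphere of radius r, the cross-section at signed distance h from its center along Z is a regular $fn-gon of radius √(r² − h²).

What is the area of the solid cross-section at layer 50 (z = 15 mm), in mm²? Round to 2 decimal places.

51.64 mm²

At z = 15 mm: the r=4.5 cylinder gives a regular 16-gon of circumradius 4.5 (constant along its height) (area = (16/2)·4.500²·sin(360°/16) = 61.99 mm²); the sphere at (9, 14.5) is absent (|z−center|=17.000 > r=10.5); the r=8.5 cylinder at (10, 3.5) contributes a regular 16-gon of circumradius 8.5 (area = (16/2)·8.500²·sin(360°/16) = 221.19 mm²); Taking the first minus the rest: starting from the r=4.5 cylinder (61.99 mm²), the r=8.5 cylinder at (10, 3.5) partially overlaps it — only the 10.36 mm² overlap (of its 221.19 mm²) is removed, clipping the outline — area = 51.64 mm²; (rotated 40° about Z; rotation is an isometry so areas/perimeters/island counts are preserved). Overall, the cross-section is a single solid region. Net area = 51.64 mm².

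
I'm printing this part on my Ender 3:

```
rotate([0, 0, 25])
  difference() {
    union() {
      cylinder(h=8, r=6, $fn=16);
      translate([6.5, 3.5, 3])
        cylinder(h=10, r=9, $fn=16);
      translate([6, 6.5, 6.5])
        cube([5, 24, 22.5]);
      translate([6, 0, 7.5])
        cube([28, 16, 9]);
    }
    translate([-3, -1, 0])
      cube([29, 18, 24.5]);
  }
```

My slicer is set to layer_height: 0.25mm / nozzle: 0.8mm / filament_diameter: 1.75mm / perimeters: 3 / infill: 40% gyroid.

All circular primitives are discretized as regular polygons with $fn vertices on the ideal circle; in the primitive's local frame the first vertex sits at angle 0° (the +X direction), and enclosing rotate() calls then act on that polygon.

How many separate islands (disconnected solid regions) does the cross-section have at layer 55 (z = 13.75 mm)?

2

At z = 13.75 mm: the cylinder does not reach this height (z outside [0, 8]); the cylinder at (6.5, 3.5) is absent (z outside [3, 13]); the cube at (6, 6.5) is present — its section is the full 5×24 rectangle; the cube at (6, 0) is present — its section is the full 28×16 rectangle; Combining (union): the regions partially overlap (shared area 47.50 mm²), so overlapping operands fuse into one piece — 1 connected region; the cube at (-3, -1) (footprint 29×18) is included at this height; Taking the first minus the rest: starting from that combined region, the 29×18 cube at (-3, -1) partially overlaps it — only the 325.00 mm² overlap (of its 522.00 mm²) is removed, clipping the outline — 2 connected regions; (rotated 25° about Z; rotation is an isometry so areas/perimeters/island counts are preserved). Overall, the cross-section has 2 separate islands. Island count = 2.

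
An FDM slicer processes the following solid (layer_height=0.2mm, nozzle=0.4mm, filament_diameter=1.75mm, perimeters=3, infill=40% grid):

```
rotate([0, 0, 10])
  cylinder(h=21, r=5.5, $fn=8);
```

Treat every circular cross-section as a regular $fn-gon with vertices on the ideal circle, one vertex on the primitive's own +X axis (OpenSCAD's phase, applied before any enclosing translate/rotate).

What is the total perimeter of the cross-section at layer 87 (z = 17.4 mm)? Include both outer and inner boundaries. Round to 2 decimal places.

At z = 17.4 mm: the r=5.5 cylinder contributes a regular 8-gon of circumradius 5.5 (perimeter = 2·8·5.500·sin(180°/8) = 33.68 mm); (rotated 10° about Z; rotation is an isometry so areas/perimeters/island counts are preserved). Overall, the cross-section is a single solid region. Total boundary length (outer) = 33.68 mm.

33.68 mm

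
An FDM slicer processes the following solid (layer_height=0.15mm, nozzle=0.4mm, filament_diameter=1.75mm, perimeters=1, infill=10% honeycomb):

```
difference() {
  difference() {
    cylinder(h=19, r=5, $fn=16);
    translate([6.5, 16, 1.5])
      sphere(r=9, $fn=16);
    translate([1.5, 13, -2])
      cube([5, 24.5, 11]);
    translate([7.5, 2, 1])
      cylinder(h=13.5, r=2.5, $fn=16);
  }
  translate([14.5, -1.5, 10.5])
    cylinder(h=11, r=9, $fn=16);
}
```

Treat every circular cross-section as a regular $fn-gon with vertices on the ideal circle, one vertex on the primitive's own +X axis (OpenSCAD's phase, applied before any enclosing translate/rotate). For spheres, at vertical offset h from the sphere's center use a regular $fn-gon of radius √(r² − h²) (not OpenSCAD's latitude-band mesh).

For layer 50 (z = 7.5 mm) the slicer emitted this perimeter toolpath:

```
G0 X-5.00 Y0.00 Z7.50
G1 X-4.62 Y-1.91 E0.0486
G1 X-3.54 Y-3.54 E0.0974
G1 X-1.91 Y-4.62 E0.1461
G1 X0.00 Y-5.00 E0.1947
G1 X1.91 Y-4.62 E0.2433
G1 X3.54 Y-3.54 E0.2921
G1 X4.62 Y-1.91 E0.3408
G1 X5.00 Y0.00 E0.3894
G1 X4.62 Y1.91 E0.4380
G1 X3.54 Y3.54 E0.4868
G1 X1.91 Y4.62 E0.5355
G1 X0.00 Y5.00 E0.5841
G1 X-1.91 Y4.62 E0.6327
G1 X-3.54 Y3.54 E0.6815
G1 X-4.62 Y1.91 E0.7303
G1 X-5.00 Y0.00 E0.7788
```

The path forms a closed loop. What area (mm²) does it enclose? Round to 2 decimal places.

76.57 mm²

Apply the shoelace formula to the sequence of (X, Y) vertices; enclosed area = 76.57 mm².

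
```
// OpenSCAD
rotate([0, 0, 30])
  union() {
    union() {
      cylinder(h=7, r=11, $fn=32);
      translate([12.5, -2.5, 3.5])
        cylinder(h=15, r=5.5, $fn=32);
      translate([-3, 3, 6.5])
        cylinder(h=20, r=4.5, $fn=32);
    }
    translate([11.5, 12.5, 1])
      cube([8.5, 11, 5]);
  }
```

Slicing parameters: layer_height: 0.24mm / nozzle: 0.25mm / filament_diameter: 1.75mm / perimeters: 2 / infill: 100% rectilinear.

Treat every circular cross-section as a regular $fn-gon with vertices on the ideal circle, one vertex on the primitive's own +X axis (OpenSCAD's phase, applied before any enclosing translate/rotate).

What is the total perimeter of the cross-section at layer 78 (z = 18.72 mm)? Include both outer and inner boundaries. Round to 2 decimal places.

At z = 18.72 mm: the cylinder is absent (z outside [0, 7]); the cylinder at (12.5, -2.5) is absent (z outside [3.5, 18.5]); the cylinder at (-3, 3): section is a regular 32-gon, circumradius r=4.5 (perimeter = 2·32·4.500·sin(180°/32) = 28.23 mm); Merging all regions: only the r=4.5 cylinder at (-3, 3) is present, so the union is just that shape — boundary = 28.23 mm; the cube at (11.5, 12.5) is not intersected at this z (z outside [1, 6]); Taking the union: only the result so far is present, so the union is just that shape — boundary = 28.23 mm; (rotated 30° about Z; rotation is an isometry so areas/perimeters/island counts are preserved). Overall, the cross-section is a single solid region. Total boundary length (outer) = 28.23 mm.

28.23 mm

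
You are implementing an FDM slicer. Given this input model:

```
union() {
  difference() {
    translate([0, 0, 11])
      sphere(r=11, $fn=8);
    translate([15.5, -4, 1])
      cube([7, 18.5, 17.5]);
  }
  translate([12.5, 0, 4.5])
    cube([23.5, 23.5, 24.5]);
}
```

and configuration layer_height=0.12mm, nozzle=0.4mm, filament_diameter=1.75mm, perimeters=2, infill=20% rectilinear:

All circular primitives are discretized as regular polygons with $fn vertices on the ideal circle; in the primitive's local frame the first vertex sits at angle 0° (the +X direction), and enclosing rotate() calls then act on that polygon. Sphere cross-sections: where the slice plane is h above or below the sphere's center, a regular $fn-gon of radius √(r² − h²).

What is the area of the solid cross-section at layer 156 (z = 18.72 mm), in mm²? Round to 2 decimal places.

At z = 18.72 mm: the sphere: section is a regular 8-gon, circumradius = √(r²−h²) = √(11²−7.72²) = 7.836 (area = (8/2)·7.836²·sin(360°/8) = 173.67 mm²); the cube at (15.5, -4) is not intersected at this z (z outside [1, 18.5]); Taking the first minus the rest: none of the subtracted shapes is present at this height, so the r=11 sphere is unchanged — area = 173.67 mm²; the 23.5×23.5 cube at (12.5, 0) contributes its full rectangle (area 552.25 mm²); Combining (union): the 2 present regions are separate (no shared area or edge), so areas and boundary lengths simply add and each stays a separate island — area = 725.92 mm². Overall, the cross-section has 2 separate islands. Net area = 725.92 mm².

725.92 mm²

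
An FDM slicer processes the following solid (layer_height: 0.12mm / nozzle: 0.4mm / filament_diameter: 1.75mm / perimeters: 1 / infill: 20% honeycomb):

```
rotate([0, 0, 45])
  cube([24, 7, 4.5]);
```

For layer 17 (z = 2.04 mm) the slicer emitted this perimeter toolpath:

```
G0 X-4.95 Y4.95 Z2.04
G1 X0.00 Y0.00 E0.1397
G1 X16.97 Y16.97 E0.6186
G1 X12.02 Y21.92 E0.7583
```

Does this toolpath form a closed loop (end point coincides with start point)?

no

Start point (G0): (-4.95, 4.95). End point (last G1): the path does not return to the start — open.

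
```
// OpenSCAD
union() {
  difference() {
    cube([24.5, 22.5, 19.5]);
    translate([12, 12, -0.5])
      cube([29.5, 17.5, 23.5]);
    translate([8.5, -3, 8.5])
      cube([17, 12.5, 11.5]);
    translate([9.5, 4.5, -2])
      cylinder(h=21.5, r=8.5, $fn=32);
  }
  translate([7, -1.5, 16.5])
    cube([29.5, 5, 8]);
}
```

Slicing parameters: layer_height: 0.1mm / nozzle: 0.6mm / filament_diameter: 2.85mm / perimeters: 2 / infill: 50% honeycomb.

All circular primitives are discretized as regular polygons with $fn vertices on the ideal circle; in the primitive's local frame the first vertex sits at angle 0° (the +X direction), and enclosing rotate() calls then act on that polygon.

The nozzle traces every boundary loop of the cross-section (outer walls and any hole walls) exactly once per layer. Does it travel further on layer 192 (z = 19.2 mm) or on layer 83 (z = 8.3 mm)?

Layer 192 (z = 19.2): the 24.5×22.5 cube contributes its full rectangle (perimeter 94.00 mm); the 29.5×17.5 cube at (12, 12) contributes its full rectangle (perimeter 94.00 mm); the 17×12.5 cube at (8.5, -3) contributes its full rectangle (perimeter 59.00 mm); the r=8.5 cylinder at (9.5, 4.5) gives a regular 32-gon of circumradius 8.5 (constant along its height) (perimeter = 2·32·8.500·sin(180°/32) = 53.32 mm); Taking the first minus the rest: starting from the 24.5×22.5 cube, the 29.5×17.5 cube at (12, 12) partially overlaps it — only the 131.25 mm² overlap (of its 516.25 mm²) is removed, clipping the outline; the 17×12.5 cube at (8.5, -3) partially overlaps it — only the 152.00 mm² overlap (of its 212.50 mm²) is removed, clipping the outline; the r=8.5 cylinder at (9.5, 4.5) partially overlaps it — only the 99.28 mm² overlap (of its 225.52 mm²) is removed, clipping the outline — boundary = 92.99 mm; the cube at (7, -1.5) (footprint 29.5×5) is included at this height (perimeter 69.00 mm); Merging all regions: the 2 present regions are separate (no shared area or edge), so areas and boundary lengths simply add and each stays a separate island — boundary = 161.99 mm. So its perimeter = 161.99 mm. Layer 83 (z = 8.3): the 24.5×22.5 cube contributes its full rectangle (perimeter 94.00 mm); the cube at (12, 12) (footprint 29.5×17.5) is included at this height (perimeter 94.00 mm); the cube at (8.5, -3) does not reach this height (z outside [8.5, 20]); the cylinder at (9.5, 4.5): section is a regular 32-gon, circumradius r=8.5 (perimeter = 2·32·8.500·sin(180°/32) = 53.32 mm); Taking the first minus the rest: starting from the 24.5×22.5 cube, the 29.5×17.5 cube at (12, 12) partially overlaps it — only the 131.25 mm² overlap (of its 516.25 mm²) is removed, clipping the outline; the r=8.5 cylinder at (9.5, 4.5) partially overlaps it — only the 184.79 mm² overlap (of its 225.52 mm²) is removed, clipping the outline — boundary = 112.25 mm; the cube at (7, -1.5) is not intersected at this z (z outside [16.5, 24.5]); Combining (union): only that combined region is present, so the union is just that shape — boundary = 112.25 mm. So its perimeter = 112.25 mm. Layer 192 is larger (161.99 vs 112.25 mm).

layer 192 (z = 19.2 mm)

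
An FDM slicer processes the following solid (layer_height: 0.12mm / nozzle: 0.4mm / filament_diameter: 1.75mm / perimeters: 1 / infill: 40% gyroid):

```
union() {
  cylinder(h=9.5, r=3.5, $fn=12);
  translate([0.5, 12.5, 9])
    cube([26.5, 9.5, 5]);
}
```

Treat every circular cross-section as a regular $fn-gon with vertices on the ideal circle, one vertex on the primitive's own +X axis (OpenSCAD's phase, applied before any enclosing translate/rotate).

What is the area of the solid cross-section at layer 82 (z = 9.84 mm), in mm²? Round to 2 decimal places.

At z = 9.84 mm: the cylinder is not intersected at this z (z outside [0, 9.5]); the cube at (0.5, 12.5) is present — its section is the full 26.5×9.5 rectangle (area 251.75 mm²); Taking the union: only the 26.5×9.5 cube at (0.5, 12.5) is present, so the union is just that shape — area = 251.75 mm². Overall, the cross-section is a single solid region. Net area = 251.75 mm².

251.75 mm²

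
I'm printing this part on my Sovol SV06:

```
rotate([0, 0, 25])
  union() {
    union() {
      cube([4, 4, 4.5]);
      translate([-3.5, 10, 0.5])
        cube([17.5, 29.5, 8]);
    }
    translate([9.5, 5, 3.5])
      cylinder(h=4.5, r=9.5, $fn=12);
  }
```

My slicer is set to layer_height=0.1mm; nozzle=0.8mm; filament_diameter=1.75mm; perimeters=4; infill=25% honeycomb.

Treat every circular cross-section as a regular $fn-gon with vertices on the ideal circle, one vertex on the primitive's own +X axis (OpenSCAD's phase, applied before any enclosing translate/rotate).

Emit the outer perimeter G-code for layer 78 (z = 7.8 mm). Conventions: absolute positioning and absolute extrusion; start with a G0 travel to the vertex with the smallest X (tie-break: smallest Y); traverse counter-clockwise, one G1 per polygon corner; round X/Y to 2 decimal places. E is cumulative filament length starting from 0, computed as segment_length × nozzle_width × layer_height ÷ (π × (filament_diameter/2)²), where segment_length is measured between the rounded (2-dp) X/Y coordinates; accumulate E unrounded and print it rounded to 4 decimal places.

At z = 7.8 mm: the cube is absent (z outside [0, 4.5]); the cube at (-3.5, 10) (footprint 17.5×29.5) is included at this height; Merging all regions: only the 17.5×29.5 cube at (-3.5, 10) is present, so the union is just that shape — 1 connected region; the r=9.5 cylinder at (9.5, 5) contributes a regular 12-gon of circumradius 9.5; Merging all regions: the regions partially overlap (shared area 41.10 mm²), so overlapping operands fuse into one piece — 1 connected region; (whole slice rotated 25° about Z — lengths, areas and connectivity unchanged). The outline is a single polygon with 15 vertices. Extrusion per mm of travel: 0.8 × 0.1 / (π × 0.875²) = 0.033260. Accumulating E over each segment gives final E = 4.0947.

G0 X-19.87 Y34.32 Z7.80
G1 X-7.40 Y7.58 E0.9813
G1 X-2.85 Y9.71 E1.1484
G1 X-2.97 Y9.37 E1.1604
G1 X-2.11 Y4.53 E1.3239
G1 X1.05 Y0.76 E1.4875
G1 X5.67 Y-0.92 E1.6510
G1 X10.51 Y-0.06 E1.8145
G1 X14.28 Y3.10 E1.9782
G1 X15.96 Y7.72 E2.1417
G1 X15.11 Y12.56 E2.3051
G1 X11.95 Y16.33 E2.4687
G1 X7.32 Y18.01 E2.6325
G1 X7.07 Y17.97 E2.6410
G1 X-4.01 Y41.72 E3.5126
G1 X-19.87 Y34.32 E4.0947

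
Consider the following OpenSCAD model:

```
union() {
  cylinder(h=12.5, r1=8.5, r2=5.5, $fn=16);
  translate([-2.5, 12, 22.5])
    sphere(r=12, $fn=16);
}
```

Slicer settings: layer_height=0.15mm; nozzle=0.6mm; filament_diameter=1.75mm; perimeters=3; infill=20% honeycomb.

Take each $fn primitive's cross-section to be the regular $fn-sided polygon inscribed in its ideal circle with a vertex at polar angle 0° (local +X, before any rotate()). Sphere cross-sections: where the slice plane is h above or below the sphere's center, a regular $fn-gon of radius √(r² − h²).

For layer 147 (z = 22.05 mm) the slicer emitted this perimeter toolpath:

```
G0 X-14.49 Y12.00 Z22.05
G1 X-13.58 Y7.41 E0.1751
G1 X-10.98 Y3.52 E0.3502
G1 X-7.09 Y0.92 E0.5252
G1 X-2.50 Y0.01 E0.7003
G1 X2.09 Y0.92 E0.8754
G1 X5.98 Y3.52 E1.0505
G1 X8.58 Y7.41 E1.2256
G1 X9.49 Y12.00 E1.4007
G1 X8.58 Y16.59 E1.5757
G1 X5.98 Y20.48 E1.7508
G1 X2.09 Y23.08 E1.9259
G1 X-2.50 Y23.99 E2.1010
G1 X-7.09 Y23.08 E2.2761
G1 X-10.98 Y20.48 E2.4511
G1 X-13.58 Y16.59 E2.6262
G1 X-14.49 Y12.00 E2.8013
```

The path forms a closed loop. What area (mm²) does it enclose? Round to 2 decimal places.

Apply the shoelace formula to the sequence of (X, Y) vertices; enclosed area = 440.28 mm².

440.28 mm²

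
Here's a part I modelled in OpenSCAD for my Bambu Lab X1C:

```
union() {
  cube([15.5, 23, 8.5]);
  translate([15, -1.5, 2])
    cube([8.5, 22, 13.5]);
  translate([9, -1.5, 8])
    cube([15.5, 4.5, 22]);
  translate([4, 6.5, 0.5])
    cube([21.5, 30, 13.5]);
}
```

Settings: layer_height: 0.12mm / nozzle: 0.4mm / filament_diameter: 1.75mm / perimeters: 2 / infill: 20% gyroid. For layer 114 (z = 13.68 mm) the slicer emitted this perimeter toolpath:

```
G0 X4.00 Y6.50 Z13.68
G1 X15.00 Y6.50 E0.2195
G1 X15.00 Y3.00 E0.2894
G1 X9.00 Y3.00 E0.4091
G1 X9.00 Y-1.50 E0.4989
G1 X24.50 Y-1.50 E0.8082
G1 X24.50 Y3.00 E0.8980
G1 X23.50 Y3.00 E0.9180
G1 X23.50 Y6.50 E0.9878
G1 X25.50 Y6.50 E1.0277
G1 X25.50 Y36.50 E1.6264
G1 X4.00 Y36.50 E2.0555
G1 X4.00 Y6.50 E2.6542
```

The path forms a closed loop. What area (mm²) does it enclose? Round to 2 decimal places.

744.50 mm²

Apply the shoelace formula to the sequence of (X, Y) vertices; enclosed area = 744.50 mm².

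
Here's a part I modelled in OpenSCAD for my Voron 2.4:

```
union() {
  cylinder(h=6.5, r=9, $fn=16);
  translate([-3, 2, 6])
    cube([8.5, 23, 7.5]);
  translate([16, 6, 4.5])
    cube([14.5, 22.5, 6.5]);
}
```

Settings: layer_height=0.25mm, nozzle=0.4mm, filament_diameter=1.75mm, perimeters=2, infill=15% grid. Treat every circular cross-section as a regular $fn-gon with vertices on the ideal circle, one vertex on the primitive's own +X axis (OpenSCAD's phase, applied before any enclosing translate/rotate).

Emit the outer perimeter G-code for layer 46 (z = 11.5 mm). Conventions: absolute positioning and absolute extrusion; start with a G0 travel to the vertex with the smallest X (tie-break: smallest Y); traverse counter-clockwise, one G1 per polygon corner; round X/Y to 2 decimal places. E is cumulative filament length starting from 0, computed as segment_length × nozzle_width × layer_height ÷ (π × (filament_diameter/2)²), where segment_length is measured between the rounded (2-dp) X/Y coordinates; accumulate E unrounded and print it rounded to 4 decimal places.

At z = 11.5 mm: the cylinder is not intersected at this z (z outside [0, 6.5]); the 8.5×23 cube at (-3, 2) contributes its full rectangle; the cube at (16, 6) does not reach this height (z outside [4.5, 11]); Taking the union: only the 8.5×23 cube at (-3, 2) is present, so the union is just that shape — 1 connected region. The outline is a single polygon with 4 vertices. Extrusion per mm of travel: 0.4 × 0.25 / (π × 0.875²) = 0.041575. Accumulating E over each segment gives final E = 2.6192.

G0 X-3.00 Y2.00 Z11.50
G1 X5.50 Y2.00 E0.3534
G1 X5.50 Y25.00 E1.3096
G1 X-3.00 Y25.00 E1.6630
G1 X-3.00 Y2.00 E2.6192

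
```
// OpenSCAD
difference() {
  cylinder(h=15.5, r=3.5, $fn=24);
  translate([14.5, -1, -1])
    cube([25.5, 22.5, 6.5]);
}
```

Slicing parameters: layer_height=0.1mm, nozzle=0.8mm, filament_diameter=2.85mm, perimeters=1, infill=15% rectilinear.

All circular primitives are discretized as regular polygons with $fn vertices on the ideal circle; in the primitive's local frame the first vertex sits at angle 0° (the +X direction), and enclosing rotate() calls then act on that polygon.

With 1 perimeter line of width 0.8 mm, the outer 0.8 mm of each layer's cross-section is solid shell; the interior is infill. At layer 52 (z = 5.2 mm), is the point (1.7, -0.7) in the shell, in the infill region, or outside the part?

At z = 5.2 mm: the r=3.5 cylinder gives a regular 24-gon of circumradius 3.5 (constant along its height); the 25.5×22.5 cube at (14.5, -1) contributes its full rectangle; Subtracting the remaining from the first: starting from the r=3.5 cylinder, the 25.5×22.5 cube at (14.5, -1) misses the remaining region (no effect) — 1 connected region. Overall, the cross-section is a single solid region. The nearest boundary edge runs (3.38, -0.91)→(3.03, -1.75); distance from the point to it = 1.63 mm. The point is inside the cross-section and 1.63 mm from the nearest boundary — more than the 0.8 mm shell width (1 × 0.8), so it's in the infill interior.

infill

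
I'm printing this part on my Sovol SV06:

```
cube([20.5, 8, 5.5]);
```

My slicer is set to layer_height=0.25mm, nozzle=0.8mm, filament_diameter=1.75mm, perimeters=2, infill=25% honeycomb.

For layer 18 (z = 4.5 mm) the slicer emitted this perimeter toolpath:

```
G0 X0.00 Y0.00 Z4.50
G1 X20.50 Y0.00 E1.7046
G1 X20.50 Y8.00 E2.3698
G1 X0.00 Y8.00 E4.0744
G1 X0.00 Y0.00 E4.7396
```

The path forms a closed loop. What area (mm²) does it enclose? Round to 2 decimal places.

Apply the shoelace formula to the sequence of (X, Y) vertices; enclosed area = 164.00 mm².

164.00 mm²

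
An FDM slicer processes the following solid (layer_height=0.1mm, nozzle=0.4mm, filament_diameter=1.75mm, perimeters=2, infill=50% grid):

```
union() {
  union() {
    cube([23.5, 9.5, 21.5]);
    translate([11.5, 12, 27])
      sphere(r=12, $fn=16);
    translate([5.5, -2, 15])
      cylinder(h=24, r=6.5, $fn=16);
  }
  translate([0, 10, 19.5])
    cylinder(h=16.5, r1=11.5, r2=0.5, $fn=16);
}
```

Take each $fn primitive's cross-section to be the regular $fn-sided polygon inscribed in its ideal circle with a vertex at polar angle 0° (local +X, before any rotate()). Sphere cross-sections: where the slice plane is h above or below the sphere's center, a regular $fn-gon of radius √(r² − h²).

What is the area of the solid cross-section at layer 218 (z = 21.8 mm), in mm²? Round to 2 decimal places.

At z = 21.8 mm: the cube is absent (z outside [0, 21.5]); the r=12 sphere at (11.5, 12) slices to a regular 16-gon of circumradius 10.815 (√(r²−h²) with h=5.2 from center) (area = (16/2)·10.815²·sin(360°/16) = 358.07 mm²); the r=6.5 cylinder at (5.5, -2) contributes a regular 16-gon of circumradius 6.5 (area = (16/2)·6.500²·sin(360°/16) = 129.35 mm²); Merging all regions: the regions partially overlap — summed areas 487.42 mm² minus the doubly-counted overlap 9.29 mm² gives 478.13 mm² — area = 478.13 mm²; the cone at (0, 10): at t=0.139 of its height the radius interpolates to r₁+(r₂−r₁)t = 9.967, giving a regular 16-gon of that circumradius (area = (16/2)·9.967²·sin(360°/16) = 304.11 mm²); Combining (union): the regions partially overlap — summed areas 782.24 mm² minus the doubly-counted overlap 120.10 mm² gives 662.14 mm² — area = 662.14 mm². Overall, the cross-section is a single solid region. Net area = 662.14 mm².

662.14 mm²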